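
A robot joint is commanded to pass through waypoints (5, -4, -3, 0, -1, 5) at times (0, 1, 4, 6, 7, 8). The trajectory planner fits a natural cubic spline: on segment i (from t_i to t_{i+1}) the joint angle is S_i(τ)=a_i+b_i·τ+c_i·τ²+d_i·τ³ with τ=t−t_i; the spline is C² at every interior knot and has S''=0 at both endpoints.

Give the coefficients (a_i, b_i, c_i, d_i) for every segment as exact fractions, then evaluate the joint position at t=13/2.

  seg 0: a=5 b=-92159/9030 c=0 d=10889/9030
  seg 1: a=-4 b=-29746/4515 c=10889/3010 d=-11833/27090
  seg 2: a=-3 b=30013/9030 c=-472/1505 d=-2701/9030
  seg 3: a=0 b=-1961/1290 c=-3173/1505 d=4747/1806
  seg 4: a=-1 b=9701/4515 c=17389/3010 d=-17389/9030
S(13/2) = -23083/24080

Δ: Δ0=-9, Δ1=1/3, Δ2=3/2, Δ3=-1, Δ4=6
row 1: diag=8, rhs=56; c'=3/8, d'=7
row 2: denom=10−3·3/8=71/8; d'=(7−3·7)/(71/8)=-112/71
row 3: denom=6−2·16/71=394/71; d'=(-15−2·-112/71)/(394/71)=-841/394
row 4: denom=4−1·71/394=1505/394; d'=(42−1·-841/394)/(1505/394)=17389/1505
back: M4=17389/1505
back: M3=-841/394−71/394·17389/1505=-6346/1505
back: M2=-112/71−16/71·-6346/1505=-944/1505
back: M1=7−3/8·-944/1505=10889/1505
M: M0=0, M1=10889/1505, M2=-944/1505, M3=-6346/1505, M4=17389/1505, M5=0
seg 0: a=5, c=M0/2=0, d=(M1−M0)/(6·1)=10889/9030, b=Δ0−h0·(2M0+M1)/6=-92159/9030
seg 1: a=-4, c=M1/2=10889/3010, d=(M2−M1)/(6·3)=-11833/27090, b=Δ1−h1·(2M1+M2)/6=-29746/4515
seg 2: a=-3, c=M2/2=-472/1505, d=(M3−M2)/(6·2)=-2701/9030, b=Δ2−h2·(2M2+M3)/6=30013/9030
seg 3: a=0, c=M3/2=-3173/1505, d=(M4−M3)/(6·1)=4747/1806, b=Δ3−h3·(2M3+M4)/6=-1961/1290
seg 4: a=-1, c=M4/2=17389/3010, d=(M5−M4)/(6·1)=-17389/9030, b=Δ4−h4·(2M4+M5)/6=9701/4515
t_q=13/2 → seg 3, τ=1/2; S=0+-1961/1290·τ+-3173/1505·τ²+4747/1806·τ³=-23083/24080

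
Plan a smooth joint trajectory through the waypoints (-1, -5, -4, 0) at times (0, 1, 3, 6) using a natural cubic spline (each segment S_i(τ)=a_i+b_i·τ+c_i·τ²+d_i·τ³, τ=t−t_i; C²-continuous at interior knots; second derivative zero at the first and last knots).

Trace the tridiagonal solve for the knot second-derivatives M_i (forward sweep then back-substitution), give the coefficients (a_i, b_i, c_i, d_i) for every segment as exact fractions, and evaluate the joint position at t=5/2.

Δ: Δ0=-4, Δ1=1/2, Δ2=4/3
row 1: diag=6, rhs=27; c'=1/3, d'=9/2
row 2: denom=10−2·1/3=28/3; d'=(5−2·9/2)/(28/3)=-3/7
back: M2=-3/7
back: M1=9/2−1/3·-3/7=65/14
M: M0=0, M1=65/14, M2=-3/7, M3=0
seg 0: a=-1, c=M0/2=0, d=(M1−M0)/(6·1)=65/84, b=Δ0−h0·(2M0+M1)/6=-401/84
seg 1: a=-5, c=M1/2=65/28, d=(M2−M1)/(6·2)=-71/168, b=Δ1−h1·(2M1+M2)/6=-103/42
seg 2: a=-4, c=M2/2=-3/14, d=(M3−M2)/(6·3)=1/42, b=Δ2−h2·(2M2+M3)/6=37/21
t_q=5/2 → seg 1, τ=3/2; S=-5+-103/42·τ+65/28·τ²+-71/168·τ³=-2187/448

  seg 0: a=-1 b=-401/84 c=0 d=65/84
  seg 1: a=-5 b=-103/42 c=65/28 d=-71/168
  seg 2: a=-4 b=37/21 c=-3/14 d=1/42
S(5/2) = -2187/448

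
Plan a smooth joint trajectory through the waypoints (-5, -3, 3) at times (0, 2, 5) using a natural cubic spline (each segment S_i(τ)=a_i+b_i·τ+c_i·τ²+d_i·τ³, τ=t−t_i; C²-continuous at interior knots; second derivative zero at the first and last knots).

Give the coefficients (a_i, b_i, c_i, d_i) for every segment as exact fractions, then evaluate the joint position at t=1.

  seg 0: a=-5 b=4/5 c=0 d=1/20
  seg 1: a=-3 b=7/5 c=3/10 d=-1/30
S(1) = -83/20

Δ: Δ0=1, Δ1=2
row 1: diag=10, rhs=6; c'=3/10, d'=3/5
back: M1=3/5
M: M0=0, M1=3/5, M2=0
seg 0: a=-5, c=M0/2=0, d=(M1−M0)/(6·2)=1/20, b=Δ0−h0·(2M0+M1)/6=4/5
seg 1: a=-3, c=M1/2=3/10, d=(M2−M1)/(6·3)=-1/30, b=Δ1−h1·(2M1+M2)/6=7/5
t_q=1 → seg 0, τ=1; S=-5+4/5·τ+0·τ²+1/20·τ³=-83/20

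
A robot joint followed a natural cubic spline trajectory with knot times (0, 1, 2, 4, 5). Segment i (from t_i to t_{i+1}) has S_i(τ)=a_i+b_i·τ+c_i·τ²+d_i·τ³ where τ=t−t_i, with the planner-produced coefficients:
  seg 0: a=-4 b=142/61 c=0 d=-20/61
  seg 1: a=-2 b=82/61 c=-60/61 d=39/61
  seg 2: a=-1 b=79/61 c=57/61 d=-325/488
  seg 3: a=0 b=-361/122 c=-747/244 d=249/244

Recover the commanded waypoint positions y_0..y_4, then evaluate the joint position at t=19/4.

y_0=-4 y_1=-2 y_2=-1 y_3=0 y_4=-5
S(19/4) = -54825/15616

y_0 = S_0(0) = a_0 = -4
y_1 = S_1(0) = a_1 = -2
y_2 = S_2(0) = a_2 = -1
y_3 = S_3(0) = a_3 = 0
y_4 = S_3(1) = -5
t_q=19/4 is in segment 3 (τ=3/4); S_3(τ)=-54825/15616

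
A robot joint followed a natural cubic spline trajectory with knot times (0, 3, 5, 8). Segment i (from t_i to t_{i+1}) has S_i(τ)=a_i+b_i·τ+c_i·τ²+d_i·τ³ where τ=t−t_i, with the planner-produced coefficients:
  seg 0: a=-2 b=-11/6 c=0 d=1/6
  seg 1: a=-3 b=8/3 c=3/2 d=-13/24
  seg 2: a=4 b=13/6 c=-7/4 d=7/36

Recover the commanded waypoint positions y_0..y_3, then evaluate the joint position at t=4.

y_0=-2 y_1=-3 y_2=4 y_3=0
S(4) = 5/8

y_0 = S_0(0) = a_0 = -2
y_1 = S_1(0) = a_1 = -3
y_2 = S_2(0) = a_2 = 4
y_3 = S_2(3) = 0
t_q=4 is in segment 1 (τ=1); S_1(τ)=5/8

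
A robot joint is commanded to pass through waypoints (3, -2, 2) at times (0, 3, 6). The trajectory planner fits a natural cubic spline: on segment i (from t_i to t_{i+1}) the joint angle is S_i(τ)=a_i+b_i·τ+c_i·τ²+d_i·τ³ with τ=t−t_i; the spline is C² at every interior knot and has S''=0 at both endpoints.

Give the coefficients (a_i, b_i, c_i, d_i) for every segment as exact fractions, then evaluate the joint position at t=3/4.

Δ: Δ0=-5/3, Δ1=4/3
row 1: diag=12, rhs=18; c'=1/4, d'=3/2
back: M1=3/2
M: M0=0, M1=3/2, M2=0
seg 0: a=3, c=M0/2=0, d=(M1−M0)/(6·3)=1/12, b=Δ0−h0·(2M0+M1)/6=-29/12
seg 1: a=-2, c=M1/2=3/4, d=(M2−M1)/(6·3)=-1/12, b=Δ1−h1·(2M1+M2)/6=-1/6
t_q=3/4 → seg 0, τ=3/4; S=3+-29/12·τ+0·τ²+1/12·τ³=313/256

  seg 0: a=3 b=-29/12 c=0 d=1/12
  seg 1: a=-2 b=-1/6 c=3/4 d=-1/12
S(3/4) = 313/256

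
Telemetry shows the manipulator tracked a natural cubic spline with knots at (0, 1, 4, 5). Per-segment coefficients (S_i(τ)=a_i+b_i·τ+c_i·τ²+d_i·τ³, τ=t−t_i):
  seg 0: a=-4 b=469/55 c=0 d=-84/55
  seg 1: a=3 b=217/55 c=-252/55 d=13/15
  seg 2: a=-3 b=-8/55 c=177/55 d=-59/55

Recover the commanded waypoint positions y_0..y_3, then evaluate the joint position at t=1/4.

y_0 = S_0(0) = a_0 = -4
y_1 = S_1(0) = a_1 = 3
y_2 = S_2(0) = a_2 = -3
y_3 = S_2(1) = -1
t_q=1/4 is in segment 0 (τ=1/4); S_0(τ)=-333/176

y_0=-4 y_1=3 y_2=-3 y_3=-1
S(1/4) = -333/176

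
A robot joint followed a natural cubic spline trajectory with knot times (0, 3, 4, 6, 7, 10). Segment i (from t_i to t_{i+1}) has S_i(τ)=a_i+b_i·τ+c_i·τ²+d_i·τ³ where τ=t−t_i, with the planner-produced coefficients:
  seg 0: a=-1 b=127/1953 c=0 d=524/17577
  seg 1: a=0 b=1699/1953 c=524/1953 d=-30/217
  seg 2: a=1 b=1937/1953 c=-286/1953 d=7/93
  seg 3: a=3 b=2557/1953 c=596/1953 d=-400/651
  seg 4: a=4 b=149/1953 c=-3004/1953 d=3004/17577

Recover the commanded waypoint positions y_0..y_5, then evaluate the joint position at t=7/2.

y_0 = S_0(0) = a_0 = -1
y_1 = S_1(0) = a_1 = 0
y_2 = S_2(0) = a_2 = 1
y_3 = S_3(0) = a_3 = 3
y_4 = S_4(0) = a_4 = 4
y_5 = S_4(3) = -5
t_q=7/2 is in segment 1 (τ=1/2); S_1(τ)=541/1116

y_0=-1 y_1=0 y_2=1 y_3=3 y_4=4 y_5=-5
S(7/2) = 541/1116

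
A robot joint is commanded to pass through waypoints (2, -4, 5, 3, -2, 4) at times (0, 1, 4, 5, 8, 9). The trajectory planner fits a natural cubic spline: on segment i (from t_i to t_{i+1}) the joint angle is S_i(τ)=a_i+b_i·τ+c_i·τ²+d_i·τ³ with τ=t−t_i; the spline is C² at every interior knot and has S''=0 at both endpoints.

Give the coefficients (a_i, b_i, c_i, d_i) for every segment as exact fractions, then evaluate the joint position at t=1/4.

Δ: Δ0=-6, Δ1=3, Δ2=-2, Δ3=-5/3, Δ4=6
row 1: diag=8, rhs=54; c'=3/8, d'=27/4
row 2: denom=8−3·3/8=55/8; d'=(-30−3·27/4)/(55/8)=-402/55
row 3: denom=8−1·8/55=432/55; d'=(2−1·-402/55)/(432/55)=32/27
row 4: denom=8−3·55/144=329/48; d'=(46−3·32/27)/(329/48)=6112/987
back: M4=6112/987
back: M3=32/27−55/144·6112/987=-3494/2961
back: M2=-402/55−8/55·-3494/2961=-21134/2961
back: M1=27/4−3/8·-21134/2961=9304/987
M: M0=0, M1=9304/987, M2=-21134/2961, M3=-3494/2961, M4=6112/987, M5=0
seg 0: a=2, c=M0/2=0, d=(M1−M0)/(6·1)=4652/2961, b=Δ0−h0·(2M0+M1)/6=-22418/2961
seg 1: a=-4, c=M1/2=4652/987, d=(M2−M1)/(6·3)=-24523/26649, b=Δ1−h1·(2M1+M2)/6=-8462/2961
seg 2: a=5, c=M2/2=-10567/2961, d=(M3−M2)/(6·1)=140/141, b=Δ2−h2·(2M2+M3)/6=1705/2961
seg 3: a=3, c=M3/2=-1747/2961, d=(M4−M3)/(6·3)=10915/26649, b=Δ3−h3·(2M3+M4)/6=-10609/2961
seg 4: a=-2, c=M4/2=3056/987, d=(M5−M4)/(6·1)=-3056/2961, b=Δ4−h4·(2M4+M5)/6=11654/2961
t_q=1/4 → seg 0, τ=1/4; S=2+-22418/2961·τ+0·τ²+4652/2961·τ³=2081/15792

  seg 0: a=2 b=-22418/2961 c=0 d=4652/2961
  seg 1: a=-4 b=-8462/2961 c=4652/987 d=-24523/26649
  seg 2: a=5 b=1705/2961 c=-10567/2961 d=140/141
  seg 3: a=3 b=-10609/2961 c=-1747/2961 d=10915/26649
  seg 4: a=-2 b=11654/2961 c=3056/987 d=-3056/2961
S(1/4) = 2081/15792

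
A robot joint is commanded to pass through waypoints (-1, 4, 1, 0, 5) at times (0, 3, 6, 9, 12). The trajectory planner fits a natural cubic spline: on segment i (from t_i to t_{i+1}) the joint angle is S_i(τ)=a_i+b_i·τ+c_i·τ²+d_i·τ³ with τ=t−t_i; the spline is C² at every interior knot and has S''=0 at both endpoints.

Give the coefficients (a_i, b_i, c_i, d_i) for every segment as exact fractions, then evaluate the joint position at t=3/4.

  seg 0: a=-1 b=67/28 c=0 d=-61/756
  seg 1: a=4 b=3/14 c=-61/84 d=3/28
  seg 2: a=1 b=-5/4 c=5/21 d=17/756
  seg 3: a=0 b=11/14 c=37/84 d=-37/756
S(3/4) = 1363/1792

Δ: Δ0=5/3, Δ1=-1, Δ2=-1/3, Δ3=5/3
row 1: diag=12, rhs=-16; c'=1/4, d'=-4/3
row 2: denom=12−3·1/4=45/4; d'=(4−3·-4/3)/(45/4)=32/45
row 3: denom=12−3·4/15=56/5; d'=(12−3·32/45)/(56/5)=37/42
back: M3=37/42
back: M2=32/45−4/15·37/42=10/21
back: M1=-4/3−1/4·10/21=-61/42
M: M0=0, M1=-61/42, M2=10/21, M3=37/42, M4=0
seg 0: a=-1, c=M0/2=0, d=(M1−M0)/(6·3)=-61/756, b=Δ0−h0·(2M0+M1)/6=67/28
seg 1: a=4, c=M1/2=-61/84, d=(M2−M1)/(6·3)=3/28, b=Δ1−h1·(2M1+M2)/6=3/14
seg 2: a=1, c=M2/2=5/21, d=(M3−M2)/(6·3)=17/756, b=Δ2−h2·(2M2+M3)/6=-5/4
seg 3: a=0, c=M3/2=37/84, d=(M4−M3)/(6·3)=-37/756, b=Δ3−h3·(2M3+M4)/6=11/14
t_q=3/4 → seg 0, τ=3/4; S=-1+67/28·τ+0·τ²+-61/756·τ³=1363/1792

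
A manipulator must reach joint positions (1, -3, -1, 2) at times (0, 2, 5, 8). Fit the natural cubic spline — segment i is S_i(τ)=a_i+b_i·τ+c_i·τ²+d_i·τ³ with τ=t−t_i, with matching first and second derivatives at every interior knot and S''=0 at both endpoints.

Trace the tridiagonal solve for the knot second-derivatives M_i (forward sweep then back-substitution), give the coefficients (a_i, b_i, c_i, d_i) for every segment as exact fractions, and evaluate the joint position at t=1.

  seg 0: a=1 b=-284/111 c=0 d=31/222
  seg 1: a=-3 b=-98/111 c=31/37 d=-107/999
  seg 2: a=-1 b=139/111 c=-14/111 d=14/999
S(1) = -105/74

Δ: Δ0=-2, Δ1=2/3, Δ2=1
row 1: diag=10, rhs=16; c'=3/10, d'=8/5
row 2: denom=12−3·3/10=111/10; d'=(2−3·8/5)/(111/10)=-28/111
back: M2=-28/111
back: M1=8/5−3/10·-28/111=62/37
M: M0=0, M1=62/37, M2=-28/111, M3=0
seg 0: a=1, c=M0/2=0, d=(M1−M0)/(6·2)=31/222, b=Δ0−h0·(2M0+M1)/6=-284/111
seg 1: a=-3, c=M1/2=31/37, d=(M2−M1)/(6·3)=-107/999, b=Δ1−h1·(2M1+M2)/6=-98/111
seg 2: a=-1, c=M2/2=-14/111, d=(M3−M2)/(6·3)=14/999, b=Δ2−h2·(2M2+M3)/6=139/111
t_q=1 → seg 0, τ=1; S=1+-284/111·τ+0·τ²+31/222·τ³=-105/74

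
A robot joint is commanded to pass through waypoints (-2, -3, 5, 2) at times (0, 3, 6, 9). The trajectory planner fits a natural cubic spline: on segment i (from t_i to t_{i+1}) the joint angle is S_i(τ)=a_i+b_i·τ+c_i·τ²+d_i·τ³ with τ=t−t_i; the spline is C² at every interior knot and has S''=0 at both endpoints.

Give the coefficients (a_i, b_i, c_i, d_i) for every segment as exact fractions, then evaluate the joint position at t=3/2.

Δ: Δ0=-1/3, Δ1=8/3, Δ2=-1
row 1: diag=12, rhs=18; c'=1/4, d'=3/2
row 2: denom=12−3·1/4=45/4; d'=(-22−3·3/2)/(45/4)=-106/45
back: M2=-106/45
back: M1=3/2−1/4·-106/45=94/45
M: M0=0, M1=94/45, M2=-106/45, M3=0
seg 0: a=-2, c=M0/2=0, d=(M1−M0)/(6·3)=47/405, b=Δ0−h0·(2M0+M1)/6=-62/45
seg 1: a=-3, c=M1/2=47/45, d=(M2−M1)/(6·3)=-20/81, b=Δ1−h1·(2M1+M2)/6=79/45
seg 2: a=5, c=M2/2=-53/45, d=(M3−M2)/(6·3)=53/405, b=Δ2−h2·(2M2+M3)/6=61/45
t_q=3/2 → seg 0, τ=3/2; S=-2+-62/45·τ+0·τ²+47/405·τ³=-147/40

  seg 0: a=-2 b=-62/45 c=0 d=47/405
  seg 1: a=-3 b=79/45 c=47/45 d=-20/81
  seg 2: a=5 b=61/45 c=-53/45 d=53/405
S(3/2) = -147/40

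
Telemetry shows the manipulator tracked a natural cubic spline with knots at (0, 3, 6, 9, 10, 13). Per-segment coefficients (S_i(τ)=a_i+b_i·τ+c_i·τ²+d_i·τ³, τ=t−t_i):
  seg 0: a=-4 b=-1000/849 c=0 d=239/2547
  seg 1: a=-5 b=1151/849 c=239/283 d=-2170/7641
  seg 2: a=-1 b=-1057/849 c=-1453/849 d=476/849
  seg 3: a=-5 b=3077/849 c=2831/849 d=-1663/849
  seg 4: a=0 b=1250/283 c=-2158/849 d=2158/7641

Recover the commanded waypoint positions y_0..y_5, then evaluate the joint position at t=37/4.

y_0=-4 y_1=-5 y_2=-1 y_3=-5 y_4=0 y_5=-2
S(37/4) = -70929/18112

y_0 = S_0(0) = a_0 = -4
y_1 = S_1(0) = a_1 = -5
y_2 = S_2(0) = a_2 = -1
y_3 = S_3(0) = a_3 = -5
y_4 = S_4(0) = a_4 = 0
y_5 = S_4(3) = -2
t_q=37/4 is in segment 3 (τ=1/4); S_3(τ)=-70929/18112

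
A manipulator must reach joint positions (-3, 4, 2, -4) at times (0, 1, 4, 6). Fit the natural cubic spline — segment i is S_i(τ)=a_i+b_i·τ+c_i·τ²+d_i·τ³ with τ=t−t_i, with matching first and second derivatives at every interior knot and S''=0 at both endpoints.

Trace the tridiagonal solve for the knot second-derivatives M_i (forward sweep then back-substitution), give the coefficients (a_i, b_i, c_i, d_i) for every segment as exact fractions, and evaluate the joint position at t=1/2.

  seg 0: a=-3 b=1700/213 c=0 d=-209/213
  seg 1: a=4 b=1073/213 c=-209/71 d=74/213
  seg 2: a=2 b=-691/213 c=13/71 d=-13/426
S(1/2) = 493/568

Δ: Δ0=7, Δ1=-2/3, Δ2=-3
row 1: diag=8, rhs=-46; c'=3/8, d'=-23/4
row 2: denom=10−3·3/8=71/8; d'=(-14−3·-23/4)/(71/8)=26/71
back: M2=26/71
back: M1=-23/4−3/8·26/71=-418/71
M: M0=0, M1=-418/71, M2=26/71, M3=0
seg 0: a=-3, c=M0/2=0, d=(M1−M0)/(6·1)=-209/213, b=Δ0−h0·(2M0+M1)/6=1700/213
seg 1: a=4, c=M1/2=-209/71, d=(M2−M1)/(6·3)=74/213, b=Δ1−h1·(2M1+M2)/6=1073/213
seg 2: a=2, c=M2/2=13/71, d=(M3−M2)/(6·2)=-13/426, b=Δ2−h2·(2M2+M3)/6=-691/213
t_q=1/2 → seg 0, τ=1/2; S=-3+1700/213·τ+0·τ²+-209/213·τ³=493/568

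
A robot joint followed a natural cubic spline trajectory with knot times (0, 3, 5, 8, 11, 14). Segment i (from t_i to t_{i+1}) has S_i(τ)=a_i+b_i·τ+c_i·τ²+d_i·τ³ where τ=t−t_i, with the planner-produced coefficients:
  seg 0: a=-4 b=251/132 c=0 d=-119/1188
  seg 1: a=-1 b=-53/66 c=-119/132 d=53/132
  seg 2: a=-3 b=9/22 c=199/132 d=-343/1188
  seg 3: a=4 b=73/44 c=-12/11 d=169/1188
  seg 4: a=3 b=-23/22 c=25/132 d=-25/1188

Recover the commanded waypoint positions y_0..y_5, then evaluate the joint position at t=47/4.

y_0 = S_0(0) = a_0 = -4
y_1 = S_1(0) = a_1 = -1
y_2 = S_2(0) = a_2 = -3
y_3 = S_3(0) = a_3 = 4
y_4 = S_4(0) = a_4 = 3
y_5 = S_4(3) = 1
t_q=47/4 is in segment 4 (τ=3/4); S_4(τ)=6515/2816

y_0=-4 y_1=-1 y_2=-3 y_3=4 y_4=3 y_5=1
S(47/4) = 6515/2816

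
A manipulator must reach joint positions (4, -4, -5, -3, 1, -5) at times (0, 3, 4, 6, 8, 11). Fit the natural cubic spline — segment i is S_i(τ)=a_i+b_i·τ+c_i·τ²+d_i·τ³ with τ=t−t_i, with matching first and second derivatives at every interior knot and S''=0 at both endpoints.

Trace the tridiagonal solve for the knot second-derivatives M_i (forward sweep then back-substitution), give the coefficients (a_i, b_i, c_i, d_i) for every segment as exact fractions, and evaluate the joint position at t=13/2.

  seg 0: a=4 b=-867/271 c=0 d=433/7317
  seg 1: a=-4 b=-434/271 c=433/813 d=56/813
  seg 2: a=-5 b=-268/813 c=601/813 d=-121/3252
  seg 3: a=-3 b=591/271 c=839/1626 d=-493/1626
  seg 4: a=1 b=493/813 c=-2119/1626 d=2119/14634
S(13/2) = -7885/4336

Δ: Δ0=-8/3, Δ1=-1, Δ2=1, Δ3=2, Δ4=-2
row 1: diag=8, rhs=10; c'=1/8, d'=5/4
row 2: denom=6−1·1/8=47/8; d'=(12−1·5/4)/(47/8)=86/47
row 3: denom=8−2·16/47=344/47; d'=(6−2·86/47)/(344/47)=55/172
row 4: denom=10−2·47/172=813/86; d'=(-24−2·55/172)/(813/86)=-2119/813
back: M4=-2119/813
back: M3=55/172−47/172·-2119/813=839/813
back: M2=86/47−16/47·839/813=1202/813
back: M1=5/4−1/8·1202/813=866/813
M: M0=0, M1=866/813, M2=1202/813, M3=839/813, M4=-2119/813, M5=0
seg 0: a=4, c=M0/2=0, d=(M1−M0)/(6·3)=433/7317, b=Δ0−h0·(2M0+M1)/6=-867/271
seg 1: a=-4, c=M1/2=433/813, d=(M2−M1)/(6·1)=56/813, b=Δ1−h1·(2M1+M2)/6=-434/271
seg 2: a=-5, c=M2/2=601/813, d=(M3−M2)/(6·2)=-121/3252, b=Δ2−h2·(2M2+M3)/6=-268/813
seg 3: a=-3, c=M3/2=839/1626, d=(M4−M3)/(6·2)=-493/1626, b=Δ3−h3·(2M3+M4)/6=591/271
seg 4: a=1, c=M4/2=-2119/1626, d=(M5−M4)/(6·3)=2119/14634, b=Δ4−h4·(2M4+M5)/6=493/813
t_q=13/2 → seg 3, τ=1/2; S=-3+591/271·τ+839/1626·τ²+-493/1626·τ³=-7885/4336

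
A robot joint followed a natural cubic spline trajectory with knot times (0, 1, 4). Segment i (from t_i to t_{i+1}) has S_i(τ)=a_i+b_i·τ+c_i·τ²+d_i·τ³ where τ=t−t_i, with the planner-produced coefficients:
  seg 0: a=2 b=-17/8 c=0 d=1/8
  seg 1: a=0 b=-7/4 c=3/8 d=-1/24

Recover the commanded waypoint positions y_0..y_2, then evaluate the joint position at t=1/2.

y_0=2 y_1=0 y_2=-3
S(1/2) = 61/64

y_0 = S_0(0) = a_0 = 2
y_1 = S_1(0) = a_1 = 0
y_2 = S_1(3) = -3
t_q=1/2 is in segment 0 (τ=1/2); S_0(τ)=61/64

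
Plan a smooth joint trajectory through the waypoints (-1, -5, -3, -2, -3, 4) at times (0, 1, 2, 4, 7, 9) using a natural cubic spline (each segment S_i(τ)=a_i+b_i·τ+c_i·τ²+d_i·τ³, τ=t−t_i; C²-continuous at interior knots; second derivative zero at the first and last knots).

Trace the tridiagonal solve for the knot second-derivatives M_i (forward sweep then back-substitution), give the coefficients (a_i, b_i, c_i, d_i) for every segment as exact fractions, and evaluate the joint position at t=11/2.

  seg 0: a=-1 b=-65189/11598 c=0 d=18797/11598
  seg 1: a=-5 b=-4399/5799 c=18797/3866 d=-24397/11598
  seg 2: a=-3 b=30793/11598 c=-2800/1933 d=4303/23196
  seg 3: a=-2 b=-10589/11598 c=-1297/3866 d=1022/5799
  seg 4: a=-3 b=21253/11598 c=4835/3866 d=-4835/23196
S(11/2) = -54581/15464

Δ: Δ0=-4, Δ1=2, Δ2=1/2, Δ3=-1/3, Δ4=7/2
row 1: diag=4, rhs=36; c'=1/4, d'=9
row 2: denom=6−1·1/4=23/4; d'=(-9−1·9)/(23/4)=-72/23
row 3: denom=10−2·8/23=214/23; d'=(-5−2·-72/23)/(214/23)=29/214
row 4: denom=10−3·69/214=1933/214; d'=(23−3·29/214)/(1933/214)=4835/1933
back: M4=4835/1933
back: M3=29/214−69/214·4835/1933=-1297/1933
back: M2=-72/23−8/23·-1297/1933=-5600/1933
back: M1=9−1/4·-5600/1933=18797/1933
M: M0=0, M1=18797/1933, M2=-5600/1933, M3=-1297/1933, M4=4835/1933, M5=0
seg 0: a=-1, c=M0/2=0, d=(M1−M0)/(6·1)=18797/11598, b=Δ0−h0·(2M0+M1)/6=-65189/11598
seg 1: a=-5, c=M1/2=18797/3866, d=(M2−M1)/(6·1)=-24397/11598, b=Δ1−h1·(2M1+M2)/6=-4399/5799
seg 2: a=-3, c=M2/2=-2800/1933, d=(M3−M2)/(6·2)=4303/23196, b=Δ2−h2·(2M2+M3)/6=30793/11598
seg 3: a=-2, c=M3/2=-1297/3866, d=(M4−M3)/(6·3)=1022/5799, b=Δ3−h3·(2M3+M4)/6=-10589/11598
seg 4: a=-3, c=M4/2=4835/3866, d=(M5−M4)/(6·2)=-4835/23196, b=Δ4−h4·(2M4+M5)/6=21253/11598
t_q=11/2 → seg 3, τ=3/2; S=-2+-10589/11598·τ+-1297/3866·τ²+1022/5799·τ³=-54581/15464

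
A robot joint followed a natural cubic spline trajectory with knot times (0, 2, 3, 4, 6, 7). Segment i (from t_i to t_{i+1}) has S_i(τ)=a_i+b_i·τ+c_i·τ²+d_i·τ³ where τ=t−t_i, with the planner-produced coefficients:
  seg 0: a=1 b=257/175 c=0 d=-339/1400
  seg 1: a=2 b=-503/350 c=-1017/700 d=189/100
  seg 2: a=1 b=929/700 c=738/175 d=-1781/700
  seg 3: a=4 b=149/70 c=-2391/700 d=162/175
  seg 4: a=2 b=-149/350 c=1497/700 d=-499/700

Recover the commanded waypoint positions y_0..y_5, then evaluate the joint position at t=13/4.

y_0=1 y_1=2 y_2=1 y_3=4 y_4=2 y_5=3
S(13/4) = 69691/44800

y_0 = S_0(0) = a_0 = 1
y_1 = S_1(0) = a_1 = 2
y_2 = S_2(0) = a_2 = 1
y_3 = S_3(0) = a_3 = 4
y_4 = S_4(0) = a_4 = 2
y_5 = S_4(1) = 3
t_q=13/4 is in segment 2 (τ=1/4); S_2(τ)=69691/44800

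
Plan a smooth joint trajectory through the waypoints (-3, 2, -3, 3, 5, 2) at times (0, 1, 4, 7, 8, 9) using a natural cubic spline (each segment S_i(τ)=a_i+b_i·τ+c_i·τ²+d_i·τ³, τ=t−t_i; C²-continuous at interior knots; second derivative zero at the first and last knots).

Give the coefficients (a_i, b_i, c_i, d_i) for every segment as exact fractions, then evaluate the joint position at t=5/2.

  seg 0: a=-3 b=14581/2409 c=0 d=-2536/2409
  seg 1: a=2 b=6973/2409 c=-2536/803 d=1076/1971
  seg 2: a=-3 b=-3167/2409 c=4228/2409 d=-4699/21681
  seg 3: a=3 b=8104/2409 c=-157/803 d=-2815/2409
  seg 4: a=5 b=-1283/2409 c=-2972/803 d=2972/2409
S(5/2) = 866/803

Δ: Δ0=5, Δ1=-5/3, Δ2=2, Δ3=2, Δ4=-3
row 1: diag=8, rhs=-40; c'=3/8, d'=-5
row 2: denom=12−3·3/8=87/8; d'=(22−3·-5)/(87/8)=296/87
row 3: denom=8−3·8/29=208/29; d'=(0−3·296/87)/(208/29)=-37/26
row 4: denom=4−1·29/208=803/208; d'=(-30−1·-37/26)/(803/208)=-5944/803
back: M4=-5944/803
back: M3=-37/26−29/208·-5944/803=-314/803
back: M2=296/87−8/29·-314/803=8456/2409
back: M1=-5−3/8·8456/2409=-5072/803
M: M0=0, M1=-5072/803, M2=8456/2409, M3=-314/803, M4=-5944/803, M5=0
seg 0: a=-3, c=M0/2=0, d=(M1−M0)/(6·1)=-2536/2409, b=Δ0−h0·(2M0+M1)/6=14581/2409
seg 1: a=2, c=M1/2=-2536/803, d=(M2−M1)/(6·3)=1076/1971, b=Δ1−h1·(2M1+M2)/6=6973/2409
seg 2: a=-3, c=M2/2=4228/2409, d=(M3−M2)/(6·3)=-4699/21681, b=Δ2−h2·(2M2+M3)/6=-3167/2409
seg 3: a=3, c=M3/2=-157/803, d=(M4−M3)/(6·1)=-2815/2409, b=Δ3−h3·(2M3+M4)/6=8104/2409
seg 4: a=5, c=M4/2=-2972/803, d=(M5−M4)/(6·1)=2972/2409, b=Δ4−h4·(2M4+M5)/6=-1283/2409
t_q=5/2 → seg 1, τ=3/2; S=2+6973/2409·τ+-2536/803·τ²+1076/1971·τ³=866/803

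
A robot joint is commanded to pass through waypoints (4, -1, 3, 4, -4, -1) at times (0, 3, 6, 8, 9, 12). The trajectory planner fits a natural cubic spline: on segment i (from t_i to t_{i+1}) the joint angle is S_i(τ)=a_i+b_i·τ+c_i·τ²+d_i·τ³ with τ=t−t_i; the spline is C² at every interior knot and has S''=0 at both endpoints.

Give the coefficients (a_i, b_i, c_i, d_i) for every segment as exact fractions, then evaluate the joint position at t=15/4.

  seg 0: a=4 b=-7309/3222 c=0 d=1939/28998
  seg 1: a=-1 b=-746/1611 c=1939/3222 d=-29/28998
  seg 2: a=3 b=10055/3222 c=955/1611 d=-511/537
  seg 3: a=4 b=-19097/3222 c=-8243/1611 d=3269/1074
  seg 4: a=-4 b=-11324/1611 c=12935/3222 d=-12935/28998
S(15/4) = -23123/22912

Δ: Δ0=-5/3, Δ1=4/3, Δ2=1/2, Δ3=-8, Δ4=1
row 1: diag=12, rhs=18; c'=1/4, d'=3/2
row 2: denom=10−3·1/4=37/4; d'=(-5−3·3/2)/(37/4)=-38/37
row 3: denom=6−2·8/37=206/37; d'=(-51−2·-38/37)/(206/37)=-1811/206
row 4: denom=8−1·37/206=1611/206; d'=(54−1·-1811/206)/(1611/206)=12935/1611
back: M4=12935/1611
back: M3=-1811/206−37/206·12935/1611=-16486/1611
back: M2=-38/37−8/37·-16486/1611=1910/1611
back: M1=3/2−1/4·1910/1611=1939/1611
M: M0=0, M1=1939/1611, M2=1910/1611, M3=-16486/1611, M4=12935/1611, M5=0
seg 0: a=4, c=M0/2=0, d=(M1−M0)/(6·3)=1939/28998, b=Δ0−h0·(2M0+M1)/6=-7309/3222
seg 1: a=-1, c=M1/2=1939/3222, d=(M2−M1)/(6·3)=-29/28998, b=Δ1−h1·(2M1+M2)/6=-746/1611
seg 2: a=3, c=M2/2=955/1611, d=(M3−M2)/(6·2)=-511/537, b=Δ2−h2·(2M2+M3)/6=10055/3222
seg 3: a=4, c=M3/2=-8243/1611, d=(M4−M3)/(6·1)=3269/1074, b=Δ3−h3·(2M3+M4)/6=-19097/3222
seg 4: a=-4, c=M4/2=12935/3222, d=(M5−M4)/(6·3)=-12935/28998, b=Δ4−h4·(2M4+M5)/6=-11324/1611
t_q=15/4 → seg 1, τ=3/4; S=-1+-746/1611·τ+1939/3222·τ²+-29/28998·τ³=-23123/22912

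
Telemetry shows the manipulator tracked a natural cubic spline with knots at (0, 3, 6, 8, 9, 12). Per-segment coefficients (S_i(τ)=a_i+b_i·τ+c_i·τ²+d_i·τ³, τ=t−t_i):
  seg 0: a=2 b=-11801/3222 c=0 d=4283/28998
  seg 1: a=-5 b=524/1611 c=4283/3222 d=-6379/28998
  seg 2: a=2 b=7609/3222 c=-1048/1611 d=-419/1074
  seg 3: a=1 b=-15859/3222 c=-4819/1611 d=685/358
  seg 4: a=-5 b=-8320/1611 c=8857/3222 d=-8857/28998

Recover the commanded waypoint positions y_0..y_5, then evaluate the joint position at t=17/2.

y_0=2 y_1=-5 y_2=2 y_3=1 y_4=-5 y_5=-4
S(17/2) = -50771/25776

y_0 = S_0(0) = a_0 = 2
y_1 = S_1(0) = a_1 = -5
y_2 = S_2(0) = a_2 = 2
y_3 = S_3(0) = a_3 = 1
y_4 = S_4(0) = a_4 = -5
y_5 = S_4(3) = -4
t_q=17/2 is in segment 3 (τ=1/2); S_3(τ)=-50771/25776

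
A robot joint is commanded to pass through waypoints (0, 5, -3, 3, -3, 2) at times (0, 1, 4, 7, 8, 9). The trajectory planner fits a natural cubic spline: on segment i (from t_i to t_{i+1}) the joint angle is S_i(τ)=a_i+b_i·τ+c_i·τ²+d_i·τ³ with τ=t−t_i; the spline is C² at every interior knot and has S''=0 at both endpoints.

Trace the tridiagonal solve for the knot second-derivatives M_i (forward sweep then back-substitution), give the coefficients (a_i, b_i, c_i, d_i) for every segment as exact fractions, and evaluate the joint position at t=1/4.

  seg 0: a=0 b=15442/2409 c=0 d=-3397/2409
  seg 1: a=5 b=5251/2409 c=-3397/803 d=1718/1971
  seg 2: a=-3 b=799/2409 c=8707/2409 d=-22102/21681
  seg 3: a=3 b=-13265/2409 c=-4465/803 d=12206/2409
  seg 4: a=-3 b=-3437/2409 c=7741/803 d=-7741/2409
S(1/4) = 81225/51392

Δ: Δ0=5, Δ1=-8/3, Δ2=2, Δ3=-6, Δ4=5
row 1: diag=8, rhs=-46; c'=3/8, d'=-23/4
row 2: denom=12−3·3/8=87/8; d'=(28−3·-23/4)/(87/8)=362/87
row 3: denom=8−3·8/29=208/29; d'=(-48−3·362/87)/(208/29)=-877/104
row 4: denom=4−1·29/208=803/208; d'=(66−1·-877/104)/(803/208)=15482/803
back: M4=15482/803
back: M3=-877/104−29/208·15482/803=-8930/803
back: M2=362/87−8/29·-8930/803=17414/2409
back: M1=-23/4−3/8·17414/2409=-6794/803
M: M0=0, M1=-6794/803, M2=17414/2409, M3=-8930/803, M4=15482/803, M5=0
seg 0: a=0, c=M0/2=0, d=(M1−M0)/(6·1)=-3397/2409, b=Δ0−h0·(2M0+M1)/6=15442/2409
seg 1: a=5, c=M1/2=-3397/803, d=(M2−M1)/(6·3)=1718/1971, b=Δ1−h1·(2M1+M2)/6=5251/2409
seg 2: a=-3, c=M2/2=8707/2409, d=(M3−M2)/(6·3)=-22102/21681, b=Δ2−h2·(2M2+M3)/6=799/2409
seg 3: a=3, c=M3/2=-4465/803, d=(M4−M3)/(6·1)=12206/2409, b=Δ3−h3·(2M3+M4)/6=-13265/2409
seg 4: a=-3, c=M4/2=7741/803, d=(M5−M4)/(6·1)=-7741/2409, b=Δ4−h4·(2M4+M5)/6=-3437/2409
t_q=1/4 → seg 0, τ=1/4; S=0+15442/2409·τ+0·τ²+-3397/2409·τ³=81225/51392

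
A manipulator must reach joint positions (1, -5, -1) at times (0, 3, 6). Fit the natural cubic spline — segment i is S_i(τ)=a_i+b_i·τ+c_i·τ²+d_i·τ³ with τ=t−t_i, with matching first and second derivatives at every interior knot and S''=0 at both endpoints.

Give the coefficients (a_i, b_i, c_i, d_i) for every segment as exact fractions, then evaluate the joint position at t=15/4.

Δ: Δ0=-2, Δ1=4/3
row 1: diag=12, rhs=20; c'=1/4, d'=5/3
back: M1=5/3
M: M0=0, M1=5/3, M2=0
seg 0: a=1, c=M0/2=0, d=(M1−M0)/(6·3)=5/54, b=Δ0−h0·(2M0+M1)/6=-17/6
seg 1: a=-5, c=M1/2=5/6, d=(M2−M1)/(6·3)=-5/54, b=Δ1−h1·(2M1+M2)/6=-1/3
t_q=15/4 → seg 1, τ=3/4; S=-5+-1/3·τ+5/6·τ²+-5/54·τ³=-617/128

  seg 0: a=1 b=-17/6 c=0 d=5/54
  seg 1: a=-5 b=-1/3 c=5/6 d=-5/54
S(15/4) = -617/128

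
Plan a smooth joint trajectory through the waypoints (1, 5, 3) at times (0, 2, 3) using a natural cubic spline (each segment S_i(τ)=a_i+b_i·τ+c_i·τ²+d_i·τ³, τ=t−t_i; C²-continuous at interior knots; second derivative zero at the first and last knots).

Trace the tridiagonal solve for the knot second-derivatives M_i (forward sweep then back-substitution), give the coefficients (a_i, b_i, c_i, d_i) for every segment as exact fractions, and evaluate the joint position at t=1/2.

Δ: Δ0=2, Δ1=-2
row 1: diag=6, rhs=-24; c'=1/6, d'=-4
back: M1=-4
M: M0=0, M1=-4, M2=0
seg 0: a=1, c=M0/2=0, d=(M1−M0)/(6·2)=-1/3, b=Δ0−h0·(2M0+M1)/6=10/3
seg 1: a=5, c=M1/2=-2, d=(M2−M1)/(6·1)=2/3, b=Δ1−h1·(2M1+M2)/6=-2/3
t_q=1/2 → seg 0, τ=1/2; S=1+10/3·τ+0·τ²+-1/3·τ³=21/8

  seg 0: a=1 b=10/3 c=0 d=-1/3
  seg 1: a=5 b=-2/3 c=-2 d=2/3
S(1/2) = 21/8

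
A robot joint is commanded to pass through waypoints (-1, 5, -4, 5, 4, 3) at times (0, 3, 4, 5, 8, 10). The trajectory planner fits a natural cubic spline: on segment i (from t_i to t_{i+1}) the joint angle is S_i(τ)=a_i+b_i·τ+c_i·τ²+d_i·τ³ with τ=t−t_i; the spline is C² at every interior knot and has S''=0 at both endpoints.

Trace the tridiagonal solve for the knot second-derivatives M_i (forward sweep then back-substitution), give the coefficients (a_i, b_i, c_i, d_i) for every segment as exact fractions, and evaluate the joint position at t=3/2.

Δ: Δ0=2, Δ1=-9, Δ2=9, Δ3=-1/3, Δ4=-1/2
row 1: diag=8, rhs=-66; c'=1/8, d'=-33/4
row 2: denom=4−1·1/8=31/8; d'=(108−1·-33/4)/(31/8)=30
row 3: denom=8−1·8/31=240/31; d'=(-56−1·30)/(240/31)=-1333/120
row 4: denom=10−3·31/80=707/80; d'=(-1−3·-1333/120)/(707/80)=2586/707
back: M4=2586/707
back: M3=-1333/120−31/80·2586/707=-26567/2121
back: M2=30−8/31·-26567/2121=70486/2121
back: M1=-33/4−1/8·70486/2121=-26309/2121
M: M0=0, M1=-26309/2121, M2=70486/2121, M3=-26567/2121, M4=2586/707, M5=0
seg 0: a=-1, c=M0/2=0, d=(M1−M0)/(6·3)=-26309/38178, b=Δ0−h0·(2M0+M1)/6=34793/4242
seg 1: a=5, c=M1/2=-26309/4242, d=(M2−M1)/(6·1)=10755/1414, b=Δ1−h1·(2M1+M2)/6=-22067/2121
seg 2: a=-4, c=M2/2=35243/2121, d=(M3−M2)/(6·1)=-32351/4242, b=Δ2−h2·(2M2+M3)/6=43/4242
seg 3: a=5, c=M3/2=-26567/4242, d=(M4−M3)/(6·3)=34325/38178, b=Δ3−h3·(2M3+M4)/6=7327/707
seg 4: a=4, c=M4/2=1293/707, d=(M5−M4)/(6·2)=-431/1414, b=Δ4−h4·(2M4+M5)/6=-4155/1414
t_q=3/2 → seg 0, τ=3/2; S=-1+34793/4242·τ+0·τ²+-26309/38178·τ³=101551/11312

  seg 0: a=-1 b=34793/4242 c=0 d=-26309/38178
  seg 1: a=5 b=-22067/2121 c=-26309/4242 d=10755/1414
  seg 2: a=-4 b=43/4242 c=35243/2121 d=-32351/4242
  seg 3: a=5 b=7327/707 c=-26567/4242 d=34325/38178
  seg 4: a=4 b=-4155/1414 c=1293/707 d=-431/1414
S(3/2) = 101551/11312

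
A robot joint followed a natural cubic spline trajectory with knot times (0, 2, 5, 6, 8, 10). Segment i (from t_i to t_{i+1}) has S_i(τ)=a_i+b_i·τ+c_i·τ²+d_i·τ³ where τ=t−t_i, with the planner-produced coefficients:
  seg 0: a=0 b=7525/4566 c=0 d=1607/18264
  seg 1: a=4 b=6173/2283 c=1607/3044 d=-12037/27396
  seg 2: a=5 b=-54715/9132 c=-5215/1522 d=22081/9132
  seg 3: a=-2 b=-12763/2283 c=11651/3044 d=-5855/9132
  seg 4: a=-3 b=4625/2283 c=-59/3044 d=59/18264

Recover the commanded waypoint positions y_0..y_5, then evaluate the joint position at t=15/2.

y_0=0 y_1=4 y_2=5 y_3=-2 y_4=-3 y_5=1
S(15/2) = -95889/24352

y_0 = S_0(0) = a_0 = 0
y_1 = S_1(0) = a_1 = 4
y_2 = S_2(0) = a_2 = 5
y_3 = S_3(0) = a_3 = -2
y_4 = S_4(0) = a_4 = -3
y_5 = S_4(2) = 1
t_q=15/2 is in segment 3 (τ=3/2); S_3(τ)=-95889/24352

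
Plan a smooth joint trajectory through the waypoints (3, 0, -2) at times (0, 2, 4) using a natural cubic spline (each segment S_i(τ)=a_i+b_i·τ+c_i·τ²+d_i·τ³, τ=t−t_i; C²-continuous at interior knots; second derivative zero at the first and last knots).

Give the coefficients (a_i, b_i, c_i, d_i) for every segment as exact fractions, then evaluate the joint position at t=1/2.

  seg 0: a=3 b=-13/8 c=0 d=1/32
  seg 1: a=0 b=-5/4 c=3/16 d=-1/32
S(1/2) = 561/256

Δ: Δ0=-3/2, Δ1=-1
row 1: diag=8, rhs=3; c'=1/4, d'=3/8
back: M1=3/8
M: M0=0, M1=3/8, M2=0
seg 0: a=3, c=M0/2=0, d=(M1−M0)/(6·2)=1/32, b=Δ0−h0·(2M0+M1)/6=-13/8
seg 1: a=0, c=M1/2=3/16, d=(M2−M1)/(6·2)=-1/32, b=Δ1−h1·(2M1+M2)/6=-5/4
t_q=1/2 → seg 0, τ=1/2; S=3+-13/8·τ+0·τ²+1/32·τ³=561/256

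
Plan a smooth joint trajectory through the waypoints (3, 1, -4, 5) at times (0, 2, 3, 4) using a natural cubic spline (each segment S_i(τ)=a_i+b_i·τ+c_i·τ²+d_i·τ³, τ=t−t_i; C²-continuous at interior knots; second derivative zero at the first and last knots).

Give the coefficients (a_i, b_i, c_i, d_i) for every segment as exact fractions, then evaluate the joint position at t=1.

Δ: Δ0=-1, Δ1=-5, Δ2=9
row 1: diag=6, rhs=-24; c'=1/6, d'=-4
row 2: denom=4−1·1/6=23/6; d'=(84−1·-4)/(23/6)=528/23
back: M2=528/23
back: M1=-4−1/6·528/23=-180/23
M: M0=0, M1=-180/23, M2=528/23, M3=0
seg 0: a=3, c=M0/2=0, d=(M1−M0)/(6·2)=-15/23, b=Δ0−h0·(2M0+M1)/6=37/23
seg 1: a=1, c=M1/2=-90/23, d=(M2−M1)/(6·1)=118/23, b=Δ1−h1·(2M1+M2)/6=-143/23
seg 2: a=-4, c=M2/2=264/23, d=(M3−M2)/(6·1)=-88/23, b=Δ2−h2·(2M2+M3)/6=31/23
t_q=1 → seg 0, τ=1; S=3+37/23·τ+0·τ²+-15/23·τ³=91/23

  seg 0: a=3 b=37/23 c=0 d=-15/23
  seg 1: a=1 b=-143/23 c=-90/23 d=118/23
  seg 2: a=-4 b=31/23 c=264/23 d=-88/23
S(1) = 91/23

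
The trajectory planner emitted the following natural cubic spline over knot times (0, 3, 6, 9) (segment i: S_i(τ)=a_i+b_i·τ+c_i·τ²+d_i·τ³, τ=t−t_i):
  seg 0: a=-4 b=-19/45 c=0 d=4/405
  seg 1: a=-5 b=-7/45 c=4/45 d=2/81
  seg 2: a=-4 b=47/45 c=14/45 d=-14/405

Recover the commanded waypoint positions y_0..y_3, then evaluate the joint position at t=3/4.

y_0=-4 y_1=-5 y_2=-4 y_3=1
S(3/4) = -69/16

y_0 = S_0(0) = a_0 = -4
y_1 = S_1(0) = a_1 = -5
y_2 = S_2(0) = a_2 = -4
y_3 = S_2(3) = 1
t_q=3/4 is in segment 0 (τ=3/4); S_0(τ)=-69/16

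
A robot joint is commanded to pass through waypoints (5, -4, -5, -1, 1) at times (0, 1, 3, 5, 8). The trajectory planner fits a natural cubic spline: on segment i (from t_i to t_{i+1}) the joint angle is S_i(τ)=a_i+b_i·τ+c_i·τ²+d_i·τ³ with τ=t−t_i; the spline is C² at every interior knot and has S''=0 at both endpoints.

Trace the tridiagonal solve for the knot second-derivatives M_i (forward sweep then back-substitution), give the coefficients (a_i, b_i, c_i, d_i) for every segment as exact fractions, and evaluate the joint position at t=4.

  seg 0: a=5 b=-3251/312 c=0 d=443/312
  seg 1: a=-4 b=-961/156 c=443/104 d=-223/312
  seg 2: a=-5 b=359/156 c=-3/104 d=-19/312
  seg 3: a=-1 b=227/156 c=-41/104 d=41/936
S(4) = -145/52

Δ: Δ0=-9, Δ1=-1/2, Δ2=2, Δ3=2/3
row 1: diag=6, rhs=51; c'=1/3, d'=17/2
row 2: denom=8−2·1/3=22/3; d'=(15−2·17/2)/(22/3)=-3/11
row 3: denom=10−2·3/11=104/11; d'=(-8−2·-3/11)/(104/11)=-41/52
back: M3=-41/52
back: M2=-3/11−3/11·-41/52=-3/52
back: M1=17/2−1/3·-3/52=443/52
M: M0=0, M1=443/52, M2=-3/52, M3=-41/52, M4=0
seg 0: a=5, c=M0/2=0, d=(M1−M0)/(6·1)=443/312, b=Δ0−h0·(2M0+M1)/6=-3251/312
seg 1: a=-4, c=M1/2=443/104, d=(M2−M1)/(6·2)=-223/312, b=Δ1−h1·(2M1+M2)/6=-961/156
seg 2: a=-5, c=M2/2=-3/104, d=(M3−M2)/(6·2)=-19/312, b=Δ2−h2·(2M2+M3)/6=359/156
seg 3: a=-1, c=M3/2=-41/104, d=(M4−M3)/(6·3)=41/936, b=Δ3−h3·(2M3+M4)/6=227/156
t_q=4 → seg 2, τ=1; S=-5+359/156·τ+-3/104·τ²+-19/312·τ³=-145/52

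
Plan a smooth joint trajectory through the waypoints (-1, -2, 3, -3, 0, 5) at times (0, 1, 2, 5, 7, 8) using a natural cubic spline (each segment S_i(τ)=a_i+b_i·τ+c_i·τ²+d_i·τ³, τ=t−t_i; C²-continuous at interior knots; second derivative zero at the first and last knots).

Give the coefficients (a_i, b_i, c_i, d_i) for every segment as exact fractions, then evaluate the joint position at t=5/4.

Δ: Δ0=-1, Δ1=5, Δ2=-2, Δ3=3/2, Δ4=5
row 1: diag=4, rhs=36; c'=1/4, d'=9
row 2: denom=8−1·1/4=31/4; d'=(-42−1·9)/(31/4)=-204/31
row 3: denom=10−3·12/31=274/31; d'=(21−3·-204/31)/(274/31)=1263/274
row 4: denom=6−2·31/137=760/137; d'=(21−2·1263/274)/(760/137)=807/380
back: M4=807/380
back: M3=1263/274−31/137·807/380=1569/380
back: M2=-204/31−12/31·1569/380=-777/95
back: M1=9−1/4·-777/95=4197/380
M: M0=0, M1=4197/380, M2=-777/95, M3=1569/380, M4=807/380, M5=0
seg 0: a=-1, c=M0/2=0, d=(M1−M0)/(6·1)=1399/760, b=Δ0−h0·(2M0+M1)/6=-2159/760
seg 1: a=-2, c=M1/2=4197/760, d=(M2−M1)/(6·1)=-487/152, b=Δ1−h1·(2M1+M2)/6=1019/380
seg 2: a=3, c=M2/2=-777/190, d=(M3−M2)/(6·3)=1559/2280, b=Δ2−h2·(2M2+M3)/6=3127/760
seg 3: a=-3, c=M3/2=1569/760, d=(M4−M3)/(6·2)=-127/760, b=Δ3−h3·(2M3+M4)/6=-149/76
seg 4: a=0, c=M4/2=807/760, d=(M5−M4)/(6·1)=-269/760, b=Δ4−h4·(2M4+M5)/6=1631/380
t_q=5/4 → seg 1, τ=1/4; S=-2+1019/380·τ+4197/760·τ²+-487/152·τ³=-50319/48640

  seg 0: a=-1 b=-2159/760 c=0 d=1399/760
  seg 1: a=-2 b=1019/380 c=4197/760 d=-487/152
  seg 2: a=3 b=3127/760 c=-777/190 d=1559/2280
  seg 3: a=-3 b=-149/76 c=1569/760 d=-127/760
  seg 4: a=0 b=1631/380 c=807/760 d=-269/760
S(5/4) = -50319/48640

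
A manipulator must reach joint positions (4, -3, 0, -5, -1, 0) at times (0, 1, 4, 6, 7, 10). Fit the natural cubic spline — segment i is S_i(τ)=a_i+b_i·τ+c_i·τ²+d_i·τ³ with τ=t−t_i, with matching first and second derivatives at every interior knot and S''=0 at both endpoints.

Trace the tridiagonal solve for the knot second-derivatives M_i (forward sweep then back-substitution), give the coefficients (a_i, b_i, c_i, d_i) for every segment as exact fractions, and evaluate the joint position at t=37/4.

Δ: Δ0=-7, Δ1=1, Δ2=-5/2, Δ3=4, Δ4=1/3
row 1: diag=8, rhs=48; c'=3/8, d'=6
row 2: denom=10−3·3/8=71/8; d'=(-21−3·6)/(71/8)=-312/71
row 3: denom=6−2·16/71=394/71; d'=(39−2·-312/71)/(394/71)=3393/394
row 4: denom=8−1·71/394=3081/394; d'=(-22−1·3393/394)/(3081/394)=-12061/3081
back: M4=-12061/3081
back: M3=3393/394−71/394·-12061/3081=28706/3081
back: M2=-312/71−16/71·28706/3081=-20008/3081
back: M1=6−3/8·-20008/3081=8663/1027
M: M0=0, M1=8663/1027, M2=-20008/3081, M3=28706/3081, M4=-12061/3081, M5=0
seg 0: a=4, c=M0/2=0, d=(M1−M0)/(6·1)=8663/6162, b=Δ0−h0·(2M0+M1)/6=-51797/6162
seg 1: a=-3, c=M1/2=8663/2054, d=(M2−M1)/(6·3)=-45997/55458, b=Δ1−h1·(2M1+M2)/6=-12904/3081
seg 2: a=0, c=M2/2=-10004/3081, d=(M3−M2)/(6·2)=8119/6162, b=Δ2−h2·(2M2+M3)/6=-605/474
seg 3: a=-5, c=M3/2=14353/3081, d=(M4−M3)/(6·1)=-13589/6162, b=Δ3−h3·(2M3+M4)/6=3177/2054
seg 4: a=-1, c=M4/2=-12061/6162, d=(M5−M4)/(6·3)=12061/55458, b=Δ4−h4·(2M4+M5)/6=13088/3081
t_q=37/4 → seg 4, τ=9/4; S=-1+13088/3081·τ+-12061/6162·τ²+12061/55458·τ³=148051/131456

  seg 0: a=4 b=-51797/6162 c=0 d=8663/6162
  seg 1: a=-3 b=-12904/3081 c=8663/2054 d=-45997/55458
  seg 2: a=0 b=-605/474 c=-10004/3081 d=8119/6162
  seg 3: a=-5 b=3177/2054 c=14353/3081 d=-13589/6162
  seg 4: a=-1 b=13088/3081 c=-12061/6162 d=12061/55458
S(37/4) = 148051/131456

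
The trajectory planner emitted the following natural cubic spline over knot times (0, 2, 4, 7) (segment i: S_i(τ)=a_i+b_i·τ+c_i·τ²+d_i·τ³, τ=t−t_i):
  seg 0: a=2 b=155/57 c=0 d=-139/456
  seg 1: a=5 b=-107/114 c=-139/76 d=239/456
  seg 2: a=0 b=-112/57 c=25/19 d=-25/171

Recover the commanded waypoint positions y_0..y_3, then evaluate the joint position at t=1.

y_0 = S_0(0) = a_0 = 2
y_1 = S_1(0) = a_1 = 5
y_2 = S_2(0) = a_2 = 0
y_3 = S_2(3) = 2
t_q=1 is in segment 0 (τ=1); S_0(τ)=671/152

y_0=2 y_1=5 y_2=0 y_3=2
S(1) = 671/152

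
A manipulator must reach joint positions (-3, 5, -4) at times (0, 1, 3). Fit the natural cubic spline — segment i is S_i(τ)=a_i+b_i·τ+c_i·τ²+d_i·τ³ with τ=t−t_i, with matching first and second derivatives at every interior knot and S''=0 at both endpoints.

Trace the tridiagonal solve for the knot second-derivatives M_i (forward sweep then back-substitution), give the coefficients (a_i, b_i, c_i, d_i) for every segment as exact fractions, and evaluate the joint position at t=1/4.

  seg 0: a=-3 b=121/12 c=0 d=-25/12
  seg 1: a=5 b=23/6 c=-25/4 d=25/24
S(1/4) = -131/256

Δ: Δ0=8, Δ1=-9/2
row 1: diag=6, rhs=-75; c'=1/3, d'=-25/2
back: M1=-25/2
M: M0=0, M1=-25/2, M2=0
seg 0: a=-3, c=M0/2=0, d=(M1−M0)/(6·1)=-25/12, b=Δ0−h0·(2M0+M1)/6=121/12
seg 1: a=5, c=M1/2=-25/4, d=(M2−M1)/(6·2)=25/24, b=Δ1−h1·(2M1+M2)/6=23/6
t_q=1/4 → seg 0, τ=1/4; S=-3+121/12·τ+0·τ²+-25/12·τ³=-131/256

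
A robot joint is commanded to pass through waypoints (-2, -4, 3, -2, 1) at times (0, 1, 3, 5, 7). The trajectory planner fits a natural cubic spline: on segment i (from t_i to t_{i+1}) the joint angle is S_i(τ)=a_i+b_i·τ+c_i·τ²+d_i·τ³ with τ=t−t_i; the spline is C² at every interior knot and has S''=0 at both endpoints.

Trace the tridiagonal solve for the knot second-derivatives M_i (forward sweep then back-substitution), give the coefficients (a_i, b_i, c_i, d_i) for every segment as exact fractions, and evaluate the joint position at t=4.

Δ: Δ0=-2, Δ1=7/2, Δ2=-5/2, Δ3=3/2
row 1: diag=6, rhs=33; c'=1/3, d'=11/2
row 2: denom=8−2·1/3=22/3; d'=(-36−2·11/2)/(22/3)=-141/22
row 3: denom=8−2·3/11=82/11; d'=(24−2·-141/22)/(82/11)=405/82
back: M3=405/82
back: M2=-141/22−3/11·405/82=-318/41
back: M1=11/2−1/3·-318/41=663/82
M: M0=0, M1=663/82, M2=-318/41, M3=405/82, M4=0
seg 0: a=-2, c=M0/2=0, d=(M1−M0)/(6·1)=221/164, b=Δ0−h0·(2M0+M1)/6=-549/164
seg 1: a=-4, c=M1/2=663/164, d=(M2−M1)/(6·2)=-433/328, b=Δ1−h1·(2M1+M2)/6=57/82
seg 2: a=3, c=M2/2=-159/41, d=(M3−M2)/(6·2)=347/328, b=Δ2−h2·(2M2+M3)/6=42/41
seg 3: a=-2, c=M3/2=405/164, d=(M4−M3)/(6·2)=-135/328, b=Δ3−h3·(2M3+M4)/6=-147/82
t_q=4 → seg 2, τ=1; S=3+42/41·τ+-159/41·τ²+347/328·τ³=395/328

  seg 0: a=-2 b=-549/164 c=0 d=221/164
  seg 1: a=-4 b=57/82 c=663/164 d=-433/328
  seg 2: a=3 b=42/41 c=-159/41 d=347/328
  seg 3: a=-2 b=-147/82 c=405/164 d=-135/328
S(4) = 395/328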